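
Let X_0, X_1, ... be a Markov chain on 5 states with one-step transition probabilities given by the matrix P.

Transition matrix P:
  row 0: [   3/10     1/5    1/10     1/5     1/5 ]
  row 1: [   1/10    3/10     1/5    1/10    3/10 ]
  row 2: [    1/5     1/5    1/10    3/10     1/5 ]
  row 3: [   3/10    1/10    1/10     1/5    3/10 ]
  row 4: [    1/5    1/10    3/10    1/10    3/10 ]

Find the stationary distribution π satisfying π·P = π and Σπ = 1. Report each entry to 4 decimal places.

Balance equations π_j = Σ_i π_i·P[i][j]:
  π_0 = 3/10·π_0 + 1/10·π_1 + 1/5·π_2 + 3/10·π_3 + 1/5·π_4
  π_1 = 1/5·π_0 + 3/10·π_1 + 1/5·π_2 + 1/10·π_3 + 1/10·π_4
  π_2 = 1/10·π_0 + 1/5·π_1 + 1/10·π_2 + 1/10·π_3 + 3/10·π_4
  π_3 = 1/5·π_0 + 1/10·π_1 + 3/10·π_2 + 1/5·π_3 + 1/10·π_4
  normalize: π_0 + π_1 + π_2 + π_3 + π_4 = 1
Solving the linear system gives exactly π = [908/4087, 711/4087, 693/4087, 709/4087, 1066/4087].

π = [0.2222, 0.1740, 0.1696, 0.1735, 0.2608]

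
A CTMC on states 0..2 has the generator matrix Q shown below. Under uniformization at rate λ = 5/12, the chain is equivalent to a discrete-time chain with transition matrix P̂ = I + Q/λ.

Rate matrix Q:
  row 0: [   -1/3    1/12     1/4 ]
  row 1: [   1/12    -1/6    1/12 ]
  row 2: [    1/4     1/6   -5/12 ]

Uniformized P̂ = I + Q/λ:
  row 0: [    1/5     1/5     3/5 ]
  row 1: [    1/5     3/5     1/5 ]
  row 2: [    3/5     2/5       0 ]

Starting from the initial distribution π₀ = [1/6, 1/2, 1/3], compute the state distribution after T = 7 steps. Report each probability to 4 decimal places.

t=0: π = [0.1667, 0.5000, 0.3333]
t=1: π = [0.3333, 0.4667, 0.2000]
t=2: π = [0.2800, 0.4267, 0.2933]
t=3: π = [0.3173, 0.4293, 0.2533]
t=4: π = [0.3013, 0.4224, 0.2763]
t=5: π = [0.3105, 0.4242, 0.2653]
t=6: π = [0.3061, 0.4227, 0.2711]
t=7: π = [0.3085, 0.4233, 0.2682]

π = [0.3085, 0.4233, 0.2682]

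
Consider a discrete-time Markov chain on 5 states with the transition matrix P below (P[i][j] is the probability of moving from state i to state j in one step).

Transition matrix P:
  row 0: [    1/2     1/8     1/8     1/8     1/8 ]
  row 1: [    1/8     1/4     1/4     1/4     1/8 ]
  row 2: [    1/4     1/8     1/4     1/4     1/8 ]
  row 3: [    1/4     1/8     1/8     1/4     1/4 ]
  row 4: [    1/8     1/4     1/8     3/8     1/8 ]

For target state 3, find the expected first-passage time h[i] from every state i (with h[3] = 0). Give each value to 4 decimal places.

First-step conditioning: h[3] = 0; for i ≠ 3, h[i] = 1 + Σ_k P[i][k]·h[k].
  h[0] = 1 + 1/2·h[0] + 1/8·h[1] + 1/8·h[2] + 1/8·h[4]
  h[1] = 1 + 1/8·h[0] + 1/4·h[1] + 1/4·h[2] + 1/8·h[4]
  h[2] = 1 + 1/4·h[0] + 1/8·h[1] + 1/4·h[2] + 1/8·h[4]
  h[4] = 1 + 1/8·h[0] + 1/4·h[1] + 1/8·h[2] + 1/8·h[4]
Solving the 4×4 linear system over states ≠ 3 gives exactly h = [1568/309, 1312/309, 448/103, 0, 1144/309] (h[3] = 0 is the target).

h = [5.0744, 4.2460, 4.3495, 0.0000, 3.7023]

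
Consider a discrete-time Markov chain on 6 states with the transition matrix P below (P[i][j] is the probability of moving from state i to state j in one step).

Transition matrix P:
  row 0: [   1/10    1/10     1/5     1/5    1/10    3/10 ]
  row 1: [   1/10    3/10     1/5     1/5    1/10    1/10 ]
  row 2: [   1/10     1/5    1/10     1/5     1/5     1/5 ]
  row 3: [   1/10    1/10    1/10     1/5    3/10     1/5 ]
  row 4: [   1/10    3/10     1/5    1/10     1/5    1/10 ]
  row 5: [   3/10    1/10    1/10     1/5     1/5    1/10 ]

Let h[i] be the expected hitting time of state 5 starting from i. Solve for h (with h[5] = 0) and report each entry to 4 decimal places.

First-step conditioning: h[5] = 0; for i ≠ 5, h[i] = 1 + Σ_k P[i][k]·h[k].
  h[0] = 1 + 1/10·h[0] + 1/10·h[1] + 1/5·h[2] + 1/5·h[3] + 1/10·h[4]
  h[1] = 1 + 1/10·h[0] + 3/10·h[1] + 1/5·h[2] + 1/5·h[3] + 1/10·h[4]
  h[2] = 1 + 1/10·h[0] + 1/5·h[1] + 1/10·h[2] + 1/5·h[3] + 1/5·h[4]
  h[3] = 1 + 1/10·h[0] + 1/10·h[1] + 1/10·h[2] + 1/5·h[3] + 3/10·h[4]
  h[4] = 1 + 1/10·h[0] + 3/10·h[1] + 1/5·h[2] + 1/10·h[3] + 1/5·h[4]
Solving the 5×5 linear system over states ≠ 5 gives exactly h = [20220/3913, 25275/3913, 23000/3913, 23025/3913, 25525/3913, 0] (h[5] = 0 is the target).

h = [5.1674, 6.4592, 5.8778, 5.8842, 6.5231, 0.0000]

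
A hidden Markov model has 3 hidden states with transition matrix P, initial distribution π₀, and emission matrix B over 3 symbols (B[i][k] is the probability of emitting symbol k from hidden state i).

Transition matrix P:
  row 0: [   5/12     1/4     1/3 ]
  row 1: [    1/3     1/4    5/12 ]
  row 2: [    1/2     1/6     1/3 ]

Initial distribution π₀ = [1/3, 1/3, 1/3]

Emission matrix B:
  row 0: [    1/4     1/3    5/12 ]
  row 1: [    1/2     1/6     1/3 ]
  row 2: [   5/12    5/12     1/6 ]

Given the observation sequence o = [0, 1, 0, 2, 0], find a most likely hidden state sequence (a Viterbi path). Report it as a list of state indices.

path = [1, 2, 2, 0, 2]

t=0: δ = [8.333e-02, 1.667e-01, 1.389e-01]  (obs o_0=0)
t=1: δ = [2.315e-02, 6.944e-03, 2.894e-02]  ψ = [2, 1, 1]  (obs o_1=1)
t=2: δ = [3.617e-03, 2.894e-03, 4.019e-03]  ψ = [2, 0, 2]  (obs o_2=0)
t=3: δ = [8.372e-04, 3.014e-04, 2.233e-04]  ψ = [2, 0, 2]  (obs o_3=2)
t=4: δ = [8.721e-05, 1.047e-04, 1.163e-04]  ψ = [0, 0, 0]  (obs o_4=0)
backtrack: best end state = 2; path = [1, 2, 2, 0, 2]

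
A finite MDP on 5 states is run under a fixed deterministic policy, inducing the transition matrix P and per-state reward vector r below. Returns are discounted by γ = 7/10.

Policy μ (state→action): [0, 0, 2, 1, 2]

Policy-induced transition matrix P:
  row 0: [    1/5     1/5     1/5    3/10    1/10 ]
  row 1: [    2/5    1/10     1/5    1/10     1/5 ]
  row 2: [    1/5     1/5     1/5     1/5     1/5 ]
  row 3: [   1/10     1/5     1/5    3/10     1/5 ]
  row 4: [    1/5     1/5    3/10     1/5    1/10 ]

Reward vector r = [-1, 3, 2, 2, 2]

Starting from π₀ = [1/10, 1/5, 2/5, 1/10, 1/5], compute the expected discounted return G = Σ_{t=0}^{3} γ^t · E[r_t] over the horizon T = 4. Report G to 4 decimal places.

t=0: π = [0.1000, 0.2000, 0.4000, 0.1000, 0.2000], E[r] = 1.9000, γ^t·E[r] = 1.900000, running G = 1.900000
t=1: π = [0.2300, 0.1800, 0.2200, 0.2000, 0.1700], E[r] = 1.4900, γ^t·E[r] = 1.043000, running G = 2.943000
t=2: π = [0.2160, 0.1820, 0.2170, 0.2250, 0.1600], E[r] = 1.5340, γ^t·E[r] = 0.751660, running G = 3.694660
t=3: π = [0.2139, 0.1818, 0.2160, 0.2259, 0.1624], E[r] = 1.5401, γ^t·E[r] = 0.528254, running G = 4.222914

G = 4.2229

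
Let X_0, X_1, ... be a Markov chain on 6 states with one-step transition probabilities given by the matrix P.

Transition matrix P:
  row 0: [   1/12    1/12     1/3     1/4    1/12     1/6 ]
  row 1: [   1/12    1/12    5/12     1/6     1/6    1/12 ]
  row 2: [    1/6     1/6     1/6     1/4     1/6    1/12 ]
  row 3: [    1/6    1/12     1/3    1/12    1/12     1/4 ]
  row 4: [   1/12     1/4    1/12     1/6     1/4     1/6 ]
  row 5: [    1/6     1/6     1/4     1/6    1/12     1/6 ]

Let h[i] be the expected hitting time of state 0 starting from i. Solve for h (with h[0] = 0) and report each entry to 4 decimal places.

First-step conditioning: h[0] = 0; for i ≠ 0, h[i] = 1 + Σ_k P[i][k]·h[k].
  h[1] = 1 + 1/12·h[1] + 5/12·h[2] + 1/6·h[3] + 1/6·h[4] + 1/12·h[5]
  h[2] = 1 + 1/6·h[1] + 1/6·h[2] + 1/4·h[3] + 1/6·h[4] + 1/12·h[5]
  h[3] = 1 + 1/12·h[1] + 1/3·h[2] + 1/12·h[3] + 1/12·h[4] + 1/4·h[5]
  h[4] = 1 + 1/4·h[1] + 1/12·h[2] + 1/6·h[3] + 1/4·h[4] + 1/6·h[5]
  h[5] = 1 + 1/6·h[1] + 1/4·h[2] + 1/6·h[3] + 1/12·h[4] + 1/6·h[5]
Solving the 5×5 linear system over states ≠ 0 gives exactly h = [0, 15096/1979, 14004/1979, 13812/1979, 15384/1979, 13896/1979] (h[0] = 0 is the target).

h = [0.0000, 7.6281, 7.0763, 6.9793, 7.7736, 7.0217]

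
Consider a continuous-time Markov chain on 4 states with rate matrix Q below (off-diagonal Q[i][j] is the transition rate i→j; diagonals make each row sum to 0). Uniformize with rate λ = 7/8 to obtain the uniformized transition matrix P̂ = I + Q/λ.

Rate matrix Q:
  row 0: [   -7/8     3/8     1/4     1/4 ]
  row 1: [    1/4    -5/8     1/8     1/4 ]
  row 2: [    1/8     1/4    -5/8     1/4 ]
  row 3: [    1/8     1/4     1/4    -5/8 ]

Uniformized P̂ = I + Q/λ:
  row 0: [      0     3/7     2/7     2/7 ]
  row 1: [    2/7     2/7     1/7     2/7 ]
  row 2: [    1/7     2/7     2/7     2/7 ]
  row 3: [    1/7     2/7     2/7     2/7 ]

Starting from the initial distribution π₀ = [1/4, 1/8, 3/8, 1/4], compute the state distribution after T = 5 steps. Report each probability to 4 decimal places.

π = [0.1635, 0.3091, 0.2416, 0.2857]

t=0: π = [0.2500, 0.1250, 0.3750, 0.2500]
t=1: π = [0.1250, 0.3214, 0.2679, 0.2857]
t=2: π = [0.1709, 0.3036, 0.2398, 0.2857]
t=3: π = [0.1618, 0.3101, 0.2423, 0.2857]
t=4: π = [0.1640, 0.3088, 0.2414, 0.2857]
t=5: π = [0.1635, 0.3091, 0.2416, 0.2857]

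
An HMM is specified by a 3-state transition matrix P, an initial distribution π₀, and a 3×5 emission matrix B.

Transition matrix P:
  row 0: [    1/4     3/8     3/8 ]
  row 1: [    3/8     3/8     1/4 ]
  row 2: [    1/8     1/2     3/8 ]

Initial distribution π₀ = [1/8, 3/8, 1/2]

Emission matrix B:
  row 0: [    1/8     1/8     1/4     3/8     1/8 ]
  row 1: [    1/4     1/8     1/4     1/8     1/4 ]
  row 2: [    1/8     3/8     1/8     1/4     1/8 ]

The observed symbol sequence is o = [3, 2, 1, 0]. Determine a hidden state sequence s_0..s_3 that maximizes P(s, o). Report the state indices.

t=0: δ = [4.688e-02, 4.688e-02, 1.250e-01]  (obs o_0=3)
t=1: δ = [4.395e-03, 1.562e-02, 5.859e-03]  ψ = [1, 2, 2]  (obs o_1=2)
t=2: δ = [7.324e-04, 7.324e-04, 1.465e-03]  ψ = [1, 1, 1]  (obs o_2=1)
t=3: δ = [3.433e-05, 1.831e-04, 6.866e-05]  ψ = [1, 2, 2]  (obs o_3=0)
backtrack: best end state = 1; path = [2, 1, 2, 1]

path = [2, 1, 2, 1]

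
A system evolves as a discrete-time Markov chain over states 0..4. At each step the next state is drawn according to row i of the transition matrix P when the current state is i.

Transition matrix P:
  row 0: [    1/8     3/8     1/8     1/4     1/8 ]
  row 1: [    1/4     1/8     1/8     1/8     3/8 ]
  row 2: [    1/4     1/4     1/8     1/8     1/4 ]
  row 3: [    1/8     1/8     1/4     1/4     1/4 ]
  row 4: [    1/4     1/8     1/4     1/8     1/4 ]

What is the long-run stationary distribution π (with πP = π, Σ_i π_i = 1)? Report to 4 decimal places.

Balance equations π_j = Σ_i π_i·P[i][j]:
  π_0 = 1/8·π_0 + 1/4·π_1 + 1/4·π_2 + 1/8·π_3 + 1/4·π_4
  π_1 = 3/8·π_0 + 1/8·π_1 + 1/4·π_2 + 1/8·π_3 + 1/8·π_4
  π_2 = 1/8·π_0 + 1/8·π_1 + 1/8·π_2 + 1/4·π_3 + 1/4·π_4
  π_3 = 1/4·π_0 + 1/8·π_1 + 1/8·π_2 + 1/4·π_3 + 1/8·π_4
  normalize: π_0 + π_1 + π_2 + π_3 + π_4 = 1
Solving the linear system gives exactly π = [13/64, 925/4672, 415/2336, 11/64, 1165/4672].

π = [0.2031, 0.1980, 0.1777, 0.1719, 0.2494]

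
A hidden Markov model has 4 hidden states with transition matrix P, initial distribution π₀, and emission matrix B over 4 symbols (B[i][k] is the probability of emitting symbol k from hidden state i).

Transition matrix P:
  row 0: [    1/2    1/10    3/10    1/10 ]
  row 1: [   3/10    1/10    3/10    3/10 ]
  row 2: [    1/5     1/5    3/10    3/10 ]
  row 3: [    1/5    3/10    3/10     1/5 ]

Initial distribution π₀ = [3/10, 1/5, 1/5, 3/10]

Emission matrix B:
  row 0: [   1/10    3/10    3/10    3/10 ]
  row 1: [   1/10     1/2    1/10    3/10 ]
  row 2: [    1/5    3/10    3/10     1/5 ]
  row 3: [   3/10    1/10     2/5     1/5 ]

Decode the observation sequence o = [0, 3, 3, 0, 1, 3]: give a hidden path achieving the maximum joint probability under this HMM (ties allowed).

path = [3, 0, 0, 0, 0, 0]

t=0: δ = [3.000e-02, 2.000e-02, 4.000e-02, 9.000e-02]  (obs o_0=0)
t=1: δ = [5.400e-03, 8.100e-03, 5.400e-03, 3.600e-03]  ψ = [3, 3, 3, 3]  (obs o_1=3)
t=2: δ = [8.100e-04, 3.240e-04, 4.860e-04, 4.860e-04]  ψ = [0, 2, 1, 1]  (obs o_2=3)
t=3: δ = [4.050e-05, 1.458e-05, 4.860e-05, 4.374e-05]  ψ = [0, 3, 0, 2]  (obs o_3=0)
t=4: δ = [6.075e-06, 6.561e-06, 4.374e-06, 1.458e-06]  ψ = [0, 3, 2, 2]  (obs o_4=1)
t=5: δ = [9.112e-07, 2.624e-07, 3.937e-07, 3.937e-07]  ψ = [0, 2, 1, 1]  (obs o_5=3)
backtrack: best end state = 0; path = [3, 0, 0, 0, 0, 0]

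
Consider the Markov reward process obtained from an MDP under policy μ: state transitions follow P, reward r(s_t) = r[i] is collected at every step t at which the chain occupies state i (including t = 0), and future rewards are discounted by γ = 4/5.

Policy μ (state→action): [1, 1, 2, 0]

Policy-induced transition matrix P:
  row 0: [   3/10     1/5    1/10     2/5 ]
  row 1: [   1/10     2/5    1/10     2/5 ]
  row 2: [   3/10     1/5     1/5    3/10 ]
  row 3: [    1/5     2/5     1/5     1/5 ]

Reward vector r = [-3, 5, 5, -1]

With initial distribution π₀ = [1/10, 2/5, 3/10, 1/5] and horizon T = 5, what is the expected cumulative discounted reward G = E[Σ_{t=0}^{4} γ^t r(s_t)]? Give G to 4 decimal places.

G = 6.4139

t=0: π = [0.1000, 0.4000, 0.3000, 0.2000], E[r] = 3.0000, γ^t·E[r] = 3.000000, running G = 3.000000
t=1: π = [0.2000, 0.3200, 0.1500, 0.3300], E[r] = 1.4200, γ^t·E[r] = 1.136000, running G = 4.136000
t=2: π = [0.2030, 0.3300, 0.1480, 0.3190], E[r] = 1.4620, γ^t·E[r] = 0.935680, running G = 5.071680
t=3: π = [0.2021, 0.3298, 0.1467, 0.3214], E[r] = 1.4548, γ^t·E[r] = 0.744858, running G = 5.816538
t=4: π = [0.2019, 0.3302, 0.1468, 0.3211], E[r] = 1.4585, γ^t·E[r] = 0.597402, running G = 6.413939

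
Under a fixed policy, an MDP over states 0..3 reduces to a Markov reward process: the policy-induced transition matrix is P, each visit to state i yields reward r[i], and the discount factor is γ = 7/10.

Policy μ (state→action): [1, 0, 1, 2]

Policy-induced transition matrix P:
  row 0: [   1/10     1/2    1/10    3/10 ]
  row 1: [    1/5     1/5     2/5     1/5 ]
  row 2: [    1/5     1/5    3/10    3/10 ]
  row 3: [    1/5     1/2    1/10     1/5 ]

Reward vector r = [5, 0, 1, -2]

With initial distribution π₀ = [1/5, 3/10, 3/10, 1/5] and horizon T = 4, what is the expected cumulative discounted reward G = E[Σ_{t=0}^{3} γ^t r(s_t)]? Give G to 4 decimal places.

G = 1.9136

t=0: π = [0.2000, 0.3000, 0.3000, 0.2000], E[r] = 0.9000, γ^t·E[r] = 0.900000, running G = 0.900000
t=1: π = [0.1800, 0.3200, 0.2500, 0.2500], E[r] = 0.6500, γ^t·E[r] = 0.455000, running G = 1.355000
t=2: π = [0.1820, 0.3290, 0.2460, 0.2430], E[r] = 0.6700, γ^t·E[r] = 0.328300, running G = 1.683300
t=3: π = [0.1818, 0.3275, 0.2479, 0.2428], E[r] = 0.6713, γ^t·E[r] = 0.230256, running G = 1.913556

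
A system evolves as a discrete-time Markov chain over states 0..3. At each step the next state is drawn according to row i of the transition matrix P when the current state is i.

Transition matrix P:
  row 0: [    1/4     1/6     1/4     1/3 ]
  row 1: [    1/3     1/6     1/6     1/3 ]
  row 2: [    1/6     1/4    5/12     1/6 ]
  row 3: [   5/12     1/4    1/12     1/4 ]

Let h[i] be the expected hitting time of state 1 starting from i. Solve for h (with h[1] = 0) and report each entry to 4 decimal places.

First-step conditioning: h[1] = 0; for i ≠ 1, h[i] = 1 + Σ_k P[i][k]·h[k].
  h[0] = 1 + 1/4·h[0] + 1/4·h[2] + 1/3·h[3]
  h[2] = 1 + 1/6·h[0] + 5/12·h[2] + 1/6·h[3]
  h[3] = 1 + 5/12·h[0] + 1/12·h[2] + 1/4·h[3]
Solving the 3×3 linear system over states ≠ 1 gives exactly h = [1512/317, 0, 1380/317, 1416/317] (h[1] = 0 is the target).

h = [4.7697, 0.0000, 4.3533, 4.4669]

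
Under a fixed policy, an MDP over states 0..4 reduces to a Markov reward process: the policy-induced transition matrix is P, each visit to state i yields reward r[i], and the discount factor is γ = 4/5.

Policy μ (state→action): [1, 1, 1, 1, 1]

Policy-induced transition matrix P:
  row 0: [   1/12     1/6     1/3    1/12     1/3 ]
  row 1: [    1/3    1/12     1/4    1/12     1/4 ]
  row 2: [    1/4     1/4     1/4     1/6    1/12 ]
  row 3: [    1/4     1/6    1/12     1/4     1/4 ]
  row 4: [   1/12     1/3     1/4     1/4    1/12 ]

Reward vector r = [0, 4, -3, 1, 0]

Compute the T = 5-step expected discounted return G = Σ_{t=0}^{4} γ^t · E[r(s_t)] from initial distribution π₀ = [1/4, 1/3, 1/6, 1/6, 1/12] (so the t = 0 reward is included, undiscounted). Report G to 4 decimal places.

G = 1.4684

t=0: π = [0.2500, 0.3333, 0.1667, 0.1667, 0.0833], E[r] = 1.0000, γ^t·E[r] = 1.000000, running G = 1.000000
t=1: π = [0.2222, 0.1667, 0.2431, 0.1389, 0.2292], E[r] = 0.0764, γ^t·E[r] = 0.061111, running G = 1.061111
t=2: π = [0.1887, 0.2112, 0.2454, 0.1649, 0.1898], E[r] = 0.2737, γ^t·E[r] = 0.175185, running G = 1.236296
t=3: π = [0.2045, 0.2011, 0.2382, 0.1629, 0.1932], E[r] = 0.2528, γ^t·E[r] = 0.129432, running G = 1.365728
t=4: π = [0.2005, 0.2020, 0.2399, 0.1625, 0.1951], E[r] = 0.2507, γ^t·E[r] = 0.102678, running G = 1.468407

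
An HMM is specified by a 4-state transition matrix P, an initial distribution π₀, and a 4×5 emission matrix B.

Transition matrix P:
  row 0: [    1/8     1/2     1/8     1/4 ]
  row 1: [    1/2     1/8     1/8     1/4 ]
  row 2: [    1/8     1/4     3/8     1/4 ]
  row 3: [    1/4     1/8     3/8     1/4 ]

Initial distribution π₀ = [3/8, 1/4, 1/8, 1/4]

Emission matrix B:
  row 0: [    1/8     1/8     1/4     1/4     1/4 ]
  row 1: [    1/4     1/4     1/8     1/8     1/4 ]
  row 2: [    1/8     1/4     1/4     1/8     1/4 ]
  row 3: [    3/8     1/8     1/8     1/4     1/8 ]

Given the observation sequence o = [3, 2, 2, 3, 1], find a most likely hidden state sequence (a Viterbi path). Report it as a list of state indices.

path = [0, 1, 0, 3, 2]

t=0: δ = [9.375e-02, 3.125e-02, 1.562e-02, 6.250e-02]  (obs o_0=3)
t=1: δ = [3.906e-03, 5.859e-03, 5.859e-03, 2.930e-03]  ψ = [1, 0, 3, 0]  (obs o_1=2)
t=2: δ = [7.324e-04, 2.441e-04, 5.493e-04, 1.831e-04]  ψ = [1, 0, 2, 1]  (obs o_2=2)
t=3: δ = [3.052e-05, 4.578e-05, 2.575e-05, 4.578e-05]  ψ = [1, 0, 2, 0]  (obs o_3=3)
t=4: δ = [2.861e-06, 3.815e-06, 4.292e-06, 1.431e-06]  ψ = [1, 0, 3, 1]  (obs o_4=1)
backtrack: best end state = 2; path = [0, 1, 0, 3, 2]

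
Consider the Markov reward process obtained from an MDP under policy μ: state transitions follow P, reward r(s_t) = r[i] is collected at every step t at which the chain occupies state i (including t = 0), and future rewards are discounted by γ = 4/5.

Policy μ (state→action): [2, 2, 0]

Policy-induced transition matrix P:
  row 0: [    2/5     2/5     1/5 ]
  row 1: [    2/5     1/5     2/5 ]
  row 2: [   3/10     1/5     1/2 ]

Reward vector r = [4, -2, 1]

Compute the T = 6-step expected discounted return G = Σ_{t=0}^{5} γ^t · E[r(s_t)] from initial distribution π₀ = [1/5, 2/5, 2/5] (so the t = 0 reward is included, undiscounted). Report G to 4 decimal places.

G = 3.8874

t=0: π = [0.2000, 0.4000, 0.4000], E[r] = 0.4000, γ^t·E[r] = 0.400000, running G = 0.400000
t=1: π = [0.3600, 0.2400, 0.4000], E[r] = 1.3600, γ^t·E[r] = 1.088000, running G = 1.488000
t=2: π = [0.3600, 0.2720, 0.3680], E[r] = 1.2640, γ^t·E[r] = 0.808960, running G = 2.296960
t=3: π = [0.3632, 0.2720, 0.3648], E[r] = 1.2736, γ^t·E[r] = 0.652083, running G = 2.949043
t=4: π = [0.3635, 0.2726, 0.3638], E[r] = 1.2726, γ^t·E[r] = 0.521273, running G = 3.470317
t=5: π = [0.3636, 0.2727, 0.3637], E[r] = 1.2727, γ^t·E[r] = 0.417050, running G = 3.887367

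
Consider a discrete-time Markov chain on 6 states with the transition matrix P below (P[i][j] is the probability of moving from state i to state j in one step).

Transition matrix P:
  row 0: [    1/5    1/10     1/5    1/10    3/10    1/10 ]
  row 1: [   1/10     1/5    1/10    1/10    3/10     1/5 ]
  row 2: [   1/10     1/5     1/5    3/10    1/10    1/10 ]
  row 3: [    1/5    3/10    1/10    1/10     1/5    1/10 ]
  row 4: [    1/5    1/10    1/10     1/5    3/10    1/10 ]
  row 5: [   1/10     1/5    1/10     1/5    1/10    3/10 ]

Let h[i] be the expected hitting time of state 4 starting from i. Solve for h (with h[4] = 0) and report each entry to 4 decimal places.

First-step conditioning: h[4] = 0; for i ≠ 4, h[i] = 1 + Σ_k P[i][k]·h[k].
  h[0] = 1 + 1/5·h[0] + 1/10·h[1] + 1/5·h[2] + 1/10·h[3] + 1/10·h[5]
  h[1] = 1 + 1/10·h[0] + 1/5·h[1] + 1/10·h[2] + 1/10·h[3] + 1/5·h[5]
  h[2] = 1 + 1/10·h[0] + 1/5·h[1] + 1/5·h[2] + 3/10·h[3] + 1/10·h[5]
  h[3] = 1 + 1/5·h[0] + 3/10·h[1] + 1/10·h[2] + 1/10·h[3] + 1/10·h[5]
  h[5] = 1 + 1/10·h[0] + 1/5·h[1] + 1/10·h[2] + 1/5·h[3] + 3/10·h[5]
Solving the 5×5 linear system over states ≠ 4 gives exactly h = [73490/16567, 73630/16567, 89360/16567, 79280/16567, 0, 90620/16567] (h[4] = 0 is the target).

h = [4.4359, 4.4444, 5.3939, 4.7854, 0.0000, 5.4699]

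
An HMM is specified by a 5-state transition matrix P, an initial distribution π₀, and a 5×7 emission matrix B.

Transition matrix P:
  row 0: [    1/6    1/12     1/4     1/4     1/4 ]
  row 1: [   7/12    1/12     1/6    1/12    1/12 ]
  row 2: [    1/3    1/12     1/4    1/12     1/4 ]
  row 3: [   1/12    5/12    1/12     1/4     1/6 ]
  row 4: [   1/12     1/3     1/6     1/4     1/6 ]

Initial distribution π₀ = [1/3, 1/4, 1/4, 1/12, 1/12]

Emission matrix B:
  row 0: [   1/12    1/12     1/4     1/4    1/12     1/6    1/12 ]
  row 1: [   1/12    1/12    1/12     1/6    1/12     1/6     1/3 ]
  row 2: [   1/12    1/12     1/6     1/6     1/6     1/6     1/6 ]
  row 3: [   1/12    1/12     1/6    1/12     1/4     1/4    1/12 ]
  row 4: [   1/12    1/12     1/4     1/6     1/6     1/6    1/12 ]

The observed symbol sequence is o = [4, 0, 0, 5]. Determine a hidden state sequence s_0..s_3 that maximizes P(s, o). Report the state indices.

t=0: δ = [2.778e-02, 2.083e-02, 4.167e-02, 2.083e-02, 1.389e-02]  (obs o_0=4)
t=1: δ = [1.157e-03, 7.234e-04, 8.681e-04, 5.787e-04, 8.681e-04]  ψ = [2, 3, 2, 0, 2]  (obs o_1=0)
t=2: δ = [3.516e-05, 2.411e-05, 2.411e-05, 2.411e-05, 2.411e-05]  ψ = [1, 4, 0, 0, 0]  (obs o_2=0)
t=3: δ = [2.344e-06, 1.674e-06, 1.465e-06, 2.198e-06, 1.465e-06]  ψ = [1, 3, 0, 0, 0]  (obs o_3=5)
backtrack: best end state = 0; path = [2, 4, 1, 0]

path = [2, 4, 1, 0]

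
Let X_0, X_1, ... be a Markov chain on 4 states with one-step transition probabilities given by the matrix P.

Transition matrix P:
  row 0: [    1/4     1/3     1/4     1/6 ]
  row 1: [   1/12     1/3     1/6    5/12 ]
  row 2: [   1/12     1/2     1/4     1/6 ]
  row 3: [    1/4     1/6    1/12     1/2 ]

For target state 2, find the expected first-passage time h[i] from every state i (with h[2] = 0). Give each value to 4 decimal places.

h = [5.9417, 6.7573, 0.0000, 7.2233]

First-step conditioning: h[2] = 0; for i ≠ 2, h[i] = 1 + Σ_k P[i][k]·h[k].
  h[0] = 1 + 1/4·h[0] + 1/3·h[1] + 1/6·h[3]
  h[1] = 1 + 1/12·h[0] + 1/3·h[1] + 5/12·h[3]
  h[3] = 1 + 1/4·h[0] + 1/6·h[1] + 1/2·h[3]
Solving the 3×3 linear system over states ≠ 2 gives exactly h = [612/103, 696/103, 0, 744/103] (h[2] = 0 is the target).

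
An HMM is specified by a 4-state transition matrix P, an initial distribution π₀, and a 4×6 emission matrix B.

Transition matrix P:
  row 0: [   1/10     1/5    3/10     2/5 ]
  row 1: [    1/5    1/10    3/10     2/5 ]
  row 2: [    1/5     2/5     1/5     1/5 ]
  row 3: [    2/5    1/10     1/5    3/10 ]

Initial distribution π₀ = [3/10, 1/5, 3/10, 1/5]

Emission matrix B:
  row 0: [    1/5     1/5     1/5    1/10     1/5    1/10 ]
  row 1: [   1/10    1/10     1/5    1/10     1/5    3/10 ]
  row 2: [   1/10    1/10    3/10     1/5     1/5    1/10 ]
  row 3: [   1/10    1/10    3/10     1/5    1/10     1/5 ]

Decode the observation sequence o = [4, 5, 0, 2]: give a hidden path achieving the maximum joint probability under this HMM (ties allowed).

path = [0, 3, 0, 3]

t=0: δ = [6.000e-02, 4.000e-02, 6.000e-02, 2.000e-02]  (obs o_0=4)
t=1: δ = [1.200e-03, 7.200e-03, 1.800e-03, 4.800e-03]  ψ = [2, 2, 0, 0]  (obs o_1=5)
t=2: δ = [3.840e-04, 7.200e-05, 2.160e-04, 2.880e-04]  ψ = [3, 1, 1, 1]  (obs o_2=0)
t=3: δ = [2.304e-05, 1.728e-05, 3.456e-05, 4.608e-05]  ψ = [3, 2, 0, 0]  (obs o_3=2)
backtrack: best end state = 3; path = [0, 3, 0, 3]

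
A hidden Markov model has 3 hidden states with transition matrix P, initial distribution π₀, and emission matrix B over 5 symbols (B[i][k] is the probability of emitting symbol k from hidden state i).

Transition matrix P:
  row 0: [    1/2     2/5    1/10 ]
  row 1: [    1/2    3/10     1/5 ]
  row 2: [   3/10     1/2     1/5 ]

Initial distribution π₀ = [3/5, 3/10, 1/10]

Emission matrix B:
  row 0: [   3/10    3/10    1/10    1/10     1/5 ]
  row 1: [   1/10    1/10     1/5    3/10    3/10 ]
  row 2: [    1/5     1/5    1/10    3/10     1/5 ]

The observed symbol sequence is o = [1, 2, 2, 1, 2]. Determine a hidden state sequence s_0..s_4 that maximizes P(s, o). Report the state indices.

path = [0, 1, 1, 0, 1]

t=0: δ = [1.800e-01, 3.000e-02, 2.000e-02]  (obs o_0=1)
t=1: δ = [9.000e-03, 1.440e-02, 1.800e-03]  ψ = [0, 0, 0]  (obs o_1=2)
t=2: δ = [7.200e-04, 8.640e-04, 2.880e-04]  ψ = [1, 1, 1]  (obs o_2=2)
t=3: δ = [1.296e-04, 2.880e-05, 3.456e-05]  ψ = [1, 0, 1]  (obs o_3=1)
t=4: δ = [6.480e-06, 1.037e-05, 1.296e-06]  ψ = [0, 0, 0]  (obs o_4=2)
backtrack: best end state = 1; path = [0, 1, 1, 0, 1]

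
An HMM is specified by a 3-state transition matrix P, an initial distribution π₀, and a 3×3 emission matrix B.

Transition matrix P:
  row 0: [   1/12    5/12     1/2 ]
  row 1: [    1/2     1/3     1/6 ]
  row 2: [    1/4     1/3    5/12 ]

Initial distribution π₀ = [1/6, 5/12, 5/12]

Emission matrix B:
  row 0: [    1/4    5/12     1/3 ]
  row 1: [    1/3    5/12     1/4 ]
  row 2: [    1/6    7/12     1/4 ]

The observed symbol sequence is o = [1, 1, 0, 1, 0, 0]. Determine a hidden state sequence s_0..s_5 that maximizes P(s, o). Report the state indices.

t=0: δ = [6.944e-02, 1.736e-01, 2.431e-01]  (obs o_0=1)
t=1: δ = [3.617e-02, 3.376e-02, 5.908e-02]  ψ = [1, 2, 2]  (obs o_1=1)
t=2: δ = [4.220e-03, 6.564e-03, 4.103e-03]  ψ = [1, 2, 2]  (obs o_2=0)
t=3: δ = [1.368e-03, 9.117e-04, 1.231e-03]  ψ = [1, 1, 0]  (obs o_3=1)
t=4: δ = [1.140e-04, 1.899e-04, 1.140e-04]  ψ = [1, 0, 0]  (obs o_4=0)
t=5: δ = [2.374e-05, 2.110e-05, 9.497e-06]  ψ = [1, 1, 0]  (obs o_5=0)
backtrack: best end state = 0; path = [2, 2, 1, 0, 1, 0]

path = [2, 2, 1, 0, 1, 0]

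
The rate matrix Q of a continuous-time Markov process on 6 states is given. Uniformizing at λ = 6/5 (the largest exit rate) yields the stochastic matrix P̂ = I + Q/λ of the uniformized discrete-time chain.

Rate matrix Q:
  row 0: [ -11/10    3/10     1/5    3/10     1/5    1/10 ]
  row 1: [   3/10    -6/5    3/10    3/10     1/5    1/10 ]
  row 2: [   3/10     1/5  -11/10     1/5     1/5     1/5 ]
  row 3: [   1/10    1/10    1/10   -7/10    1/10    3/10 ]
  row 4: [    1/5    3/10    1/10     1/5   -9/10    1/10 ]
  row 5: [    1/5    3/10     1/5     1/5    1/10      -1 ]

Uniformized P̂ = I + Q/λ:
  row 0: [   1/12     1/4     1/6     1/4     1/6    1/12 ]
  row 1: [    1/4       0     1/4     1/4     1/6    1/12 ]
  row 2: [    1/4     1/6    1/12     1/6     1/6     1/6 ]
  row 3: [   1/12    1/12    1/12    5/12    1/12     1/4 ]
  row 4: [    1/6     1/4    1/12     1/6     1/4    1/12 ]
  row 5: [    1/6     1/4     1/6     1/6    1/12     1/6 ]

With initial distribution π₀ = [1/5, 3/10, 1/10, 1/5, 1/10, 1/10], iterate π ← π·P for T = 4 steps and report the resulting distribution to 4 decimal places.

π = [0.1565, 0.1568, 0.1349, 0.2570, 0.1449, 0.1499]

t=0: π = [0.2000, 0.3000, 0.1000, 0.2000, 0.1000, 0.1000]
t=1: π = [0.1667, 0.1333, 0.1583, 0.2583, 0.1500, 0.1333]
t=2: π = [0.1556, 0.1604, 0.1306, 0.2563, 0.1465, 0.1507]
t=3: π = [0.1566, 0.1563, 0.1356, 0.2571, 0.1450, 0.1495]
t=4: π = [0.1565, 0.1568, 0.1349, 0.2570, 0.1449, 0.1499]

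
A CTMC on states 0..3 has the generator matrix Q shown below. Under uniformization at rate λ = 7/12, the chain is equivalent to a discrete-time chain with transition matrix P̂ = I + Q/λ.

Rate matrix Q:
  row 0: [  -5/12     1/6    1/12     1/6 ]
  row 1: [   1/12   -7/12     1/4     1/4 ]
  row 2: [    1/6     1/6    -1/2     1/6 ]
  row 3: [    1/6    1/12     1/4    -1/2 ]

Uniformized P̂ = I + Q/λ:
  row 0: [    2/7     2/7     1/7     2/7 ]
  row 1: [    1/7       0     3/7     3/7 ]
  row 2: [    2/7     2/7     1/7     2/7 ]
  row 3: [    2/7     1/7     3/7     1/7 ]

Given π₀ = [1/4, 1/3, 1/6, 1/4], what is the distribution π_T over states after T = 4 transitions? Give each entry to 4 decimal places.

t=0: π = [0.2500, 0.3333, 0.1667, 0.2500]
t=1: π = [0.2381, 0.1548, 0.3095, 0.2976]
t=2: π = [0.2636, 0.1990, 0.2721, 0.2653]
t=3: π = [0.2573, 0.1910, 0.2755, 0.2762]
t=4: π = [0.2584, 0.1917, 0.2763, 0.2735]

π = [0.2584, 0.1917, 0.2763, 0.2735]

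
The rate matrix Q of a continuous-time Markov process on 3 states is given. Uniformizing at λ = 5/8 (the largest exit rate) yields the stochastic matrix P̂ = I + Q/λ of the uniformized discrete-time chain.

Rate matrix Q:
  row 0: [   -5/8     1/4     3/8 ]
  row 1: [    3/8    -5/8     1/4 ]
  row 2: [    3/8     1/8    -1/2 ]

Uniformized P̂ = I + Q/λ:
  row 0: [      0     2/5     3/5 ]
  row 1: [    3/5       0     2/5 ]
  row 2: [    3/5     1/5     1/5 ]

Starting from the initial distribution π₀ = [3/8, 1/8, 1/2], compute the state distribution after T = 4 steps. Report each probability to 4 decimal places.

t=0: π = [0.3750, 0.1250, 0.5000]
t=1: π = [0.3750, 0.2500, 0.3750]
t=2: π = [0.3750, 0.2250, 0.4000]
t=3: π = [0.3750, 0.2300, 0.3950]
t=4: π = [0.3750, 0.2290, 0.3960]

π = [0.3750, 0.2290, 0.3960]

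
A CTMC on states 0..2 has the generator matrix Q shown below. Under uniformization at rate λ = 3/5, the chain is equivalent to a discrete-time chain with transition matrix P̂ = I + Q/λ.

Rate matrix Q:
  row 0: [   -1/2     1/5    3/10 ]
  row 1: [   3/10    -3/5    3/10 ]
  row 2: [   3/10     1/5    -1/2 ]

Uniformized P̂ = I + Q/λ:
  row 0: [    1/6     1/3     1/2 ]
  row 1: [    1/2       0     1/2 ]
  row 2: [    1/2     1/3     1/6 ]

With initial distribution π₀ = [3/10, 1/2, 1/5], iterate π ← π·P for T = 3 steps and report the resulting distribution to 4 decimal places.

π = [0.3778, 0.2407, 0.3815]

t=0: π = [0.3000, 0.5000, 0.2000]
t=1: π = [0.4000, 0.1667, 0.4333]
t=2: π = [0.3667, 0.2778, 0.3556]
t=3: π = [0.3778, 0.2407, 0.3815]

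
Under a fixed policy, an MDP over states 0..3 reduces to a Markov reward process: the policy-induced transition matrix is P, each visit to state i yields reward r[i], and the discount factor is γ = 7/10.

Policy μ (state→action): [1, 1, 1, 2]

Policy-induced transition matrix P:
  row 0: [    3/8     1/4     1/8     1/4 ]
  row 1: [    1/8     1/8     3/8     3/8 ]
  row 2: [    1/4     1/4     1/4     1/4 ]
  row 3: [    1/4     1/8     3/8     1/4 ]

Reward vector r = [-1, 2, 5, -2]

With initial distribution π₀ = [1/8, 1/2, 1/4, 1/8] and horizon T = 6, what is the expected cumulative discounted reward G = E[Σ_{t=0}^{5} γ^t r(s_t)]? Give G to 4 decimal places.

t=0: π = [0.1250, 0.5000, 0.2500, 0.1250], E[r] = 1.8750, γ^t·E[r] = 1.875000, running G = 1.875000
t=1: π = [0.2031, 0.1719, 0.3125, 0.3125], E[r] = 1.0781, γ^t·E[r] = 0.754688, running G = 2.629688
t=2: π = [0.2539, 0.1895, 0.2852, 0.2715], E[r] = 1.0078, γ^t·E[r] = 0.493828, running G = 3.123516
t=3: π = [0.2581, 0.1924, 0.2759, 0.2737], E[r] = 0.9587, γ^t·E[r] = 0.328848, running G = 3.452364
t=4: π = [0.2582, 0.1917, 0.2760, 0.2740], E[r] = 0.9572, γ^t·E[r] = 0.229820, running G = 3.682183
t=5: π = [0.2583, 0.1918, 0.2759, 0.2740], E[r] = 0.9570, γ^t·E[r] = 0.160851, running G = 3.843034

G = 3.8430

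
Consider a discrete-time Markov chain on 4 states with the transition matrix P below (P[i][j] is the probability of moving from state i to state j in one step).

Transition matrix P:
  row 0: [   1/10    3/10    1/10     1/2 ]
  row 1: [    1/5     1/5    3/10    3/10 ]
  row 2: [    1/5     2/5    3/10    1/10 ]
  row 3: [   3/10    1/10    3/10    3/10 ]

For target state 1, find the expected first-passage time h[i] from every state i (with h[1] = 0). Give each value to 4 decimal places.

First-step conditioning: h[1] = 0; for i ≠ 1, h[i] = 1 + Σ_k P[i][k]·h[k].
  h[0] = 1 + 1/10·h[0] + 1/10·h[2] + 1/2·h[3]
  h[2] = 1 + 1/5·h[0] + 3/10·h[2] + 1/10·h[3]
  h[3] = 1 + 3/10·h[0] + 3/10·h[2] + 3/10·h[3]
Solving the 3×3 linear system over states ≠ 1 gives exactly h = [520/131, 0, 420/131, 590/131] (h[1] = 0 is the target).

h = [3.9695, 0.0000, 3.2061, 4.5038]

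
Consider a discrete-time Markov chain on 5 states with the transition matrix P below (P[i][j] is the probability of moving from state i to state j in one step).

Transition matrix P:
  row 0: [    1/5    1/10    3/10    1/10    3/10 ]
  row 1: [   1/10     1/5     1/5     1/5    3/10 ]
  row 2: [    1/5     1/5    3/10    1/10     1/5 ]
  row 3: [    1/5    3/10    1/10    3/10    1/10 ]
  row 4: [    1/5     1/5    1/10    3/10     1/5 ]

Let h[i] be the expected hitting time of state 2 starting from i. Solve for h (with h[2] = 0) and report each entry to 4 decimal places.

h = [5.1729, 5.8771, 0.0000, 6.3380, 6.3892]

First-step conditioning: h[2] = 0; for i ≠ 2, h[i] = 1 + Σ_k P[i][k]·h[k].
  h[0] = 1 + 1/5·h[0] + 1/10·h[1] + 1/10·h[3] + 3/10·h[4]
  h[1] = 1 + 1/10·h[0] + 1/5·h[1] + 1/5·h[3] + 3/10·h[4]
  h[3] = 1 + 1/5·h[0] + 3/10·h[1] + 3/10·h[3] + 1/10·h[4]
  h[4] = 1 + 1/5·h[0] + 1/5·h[1] + 3/10·h[3] + 1/5·h[4]
Solving the 4×4 linear system over states ≠ 2 gives exactly h = [4040/781, 4590/781, 0, 450/71, 4990/781] (h[2] = 0 is the target).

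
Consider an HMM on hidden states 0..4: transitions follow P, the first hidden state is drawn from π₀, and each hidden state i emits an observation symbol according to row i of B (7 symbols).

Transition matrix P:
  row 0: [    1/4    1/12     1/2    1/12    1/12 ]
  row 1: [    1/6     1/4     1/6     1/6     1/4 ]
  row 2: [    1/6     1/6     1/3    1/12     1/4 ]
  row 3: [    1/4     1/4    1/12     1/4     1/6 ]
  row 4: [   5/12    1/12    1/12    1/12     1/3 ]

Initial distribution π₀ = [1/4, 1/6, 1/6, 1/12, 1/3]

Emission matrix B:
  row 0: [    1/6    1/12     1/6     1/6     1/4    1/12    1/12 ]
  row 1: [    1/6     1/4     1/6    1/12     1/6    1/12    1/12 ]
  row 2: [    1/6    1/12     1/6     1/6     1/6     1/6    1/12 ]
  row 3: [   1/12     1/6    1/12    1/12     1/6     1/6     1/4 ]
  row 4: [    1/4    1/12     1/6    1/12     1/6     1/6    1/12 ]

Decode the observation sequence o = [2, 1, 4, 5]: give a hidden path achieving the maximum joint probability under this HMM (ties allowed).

path = [4, 4, 0, 2]

t=0: δ = [4.167e-02, 2.778e-02, 2.778e-02, 6.944e-03, 5.556e-02]  (obs o_0=2)
t=1: δ = [1.929e-03, 1.736e-03, 1.736e-03, 7.716e-04, 1.543e-03]  ψ = [4, 1, 0, 1, 4]  (obs o_1=1)
t=2: δ = [1.608e-04, 7.234e-05, 1.608e-04, 4.823e-05, 8.573e-05]  ψ = [4, 1, 0, 1, 4]  (obs o_2=4)
t=3: δ = [3.349e-06, 2.233e-06, 1.340e-05, 2.233e-06, 6.698e-06]  ψ = [0, 2, 0, 0, 2]  (obs o_3=5)
backtrack: best end state = 2; path = [4, 4, 0, 2]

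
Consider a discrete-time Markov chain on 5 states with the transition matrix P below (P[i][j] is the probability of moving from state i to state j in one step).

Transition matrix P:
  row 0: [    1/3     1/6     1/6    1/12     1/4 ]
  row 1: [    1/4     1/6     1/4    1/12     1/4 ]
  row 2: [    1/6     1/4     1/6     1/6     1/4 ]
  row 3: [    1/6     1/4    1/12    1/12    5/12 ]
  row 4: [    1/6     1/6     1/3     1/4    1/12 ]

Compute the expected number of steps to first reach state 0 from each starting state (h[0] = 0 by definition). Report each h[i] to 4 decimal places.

h = [0.0000, 5.0060, 5.4235, 5.4282, 5.4537]

First-step conditioning: h[0] = 0; for i ≠ 0, h[i] = 1 + Σ_k P[i][k]·h[k].
  h[1] = 1 + 1/6·h[1] + 1/4·h[2] + 1/12·h[3] + 1/4·h[4]
  h[2] = 1 + 1/4·h[1] + 1/6·h[2] + 1/6·h[3] + 1/4·h[4]
  h[3] = 1 + 1/4·h[1] + 1/12·h[2] + 1/12·h[3] + 5/12·h[4]
  h[4] = 1 + 1/6·h[1] + 1/3·h[2] + 1/4·h[3] + 1/12·h[4]
Solving the 4×4 linear system over states ≠ 0 gives exactly h = [0, 25896/5173, 4008/739, 28080/5173, 28212/5173] (h[0] = 0 is the target).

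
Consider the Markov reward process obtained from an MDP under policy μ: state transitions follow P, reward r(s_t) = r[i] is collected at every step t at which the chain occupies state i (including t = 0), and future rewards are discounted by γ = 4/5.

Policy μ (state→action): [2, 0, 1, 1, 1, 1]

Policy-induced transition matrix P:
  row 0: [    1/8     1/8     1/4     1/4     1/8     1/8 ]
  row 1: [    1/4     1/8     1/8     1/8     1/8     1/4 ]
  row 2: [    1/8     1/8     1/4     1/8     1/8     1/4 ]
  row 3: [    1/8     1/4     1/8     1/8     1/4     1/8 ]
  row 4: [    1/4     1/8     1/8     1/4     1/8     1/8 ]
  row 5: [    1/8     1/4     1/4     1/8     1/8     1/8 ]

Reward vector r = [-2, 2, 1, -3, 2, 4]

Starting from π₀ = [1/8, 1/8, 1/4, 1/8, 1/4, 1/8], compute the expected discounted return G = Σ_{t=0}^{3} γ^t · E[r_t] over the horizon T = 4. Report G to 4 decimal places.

G = 2.1404

t=0: π = [0.1250, 0.1250, 0.2500, 0.1250, 0.2500, 0.1250], E[r] = 0.8750, γ^t·E[r] = 0.875000, running G = 0.875000
t=1: π = [0.1719, 0.1563, 0.1875, 0.1719, 0.1406, 0.1719], E[r] = 0.6094, γ^t·E[r] = 0.487500, running G = 1.362500
t=2: π = [0.1621, 0.1680, 0.1914, 0.1641, 0.1465, 0.1680], E[r] = 0.6758, γ^t·E[r] = 0.432500, running G = 1.795000
t=3: π = [0.1643, 0.1665, 0.1902, 0.1636, 0.1455, 0.1699], E[r] = 0.6746, γ^t·E[r] = 0.345375, running G = 2.140375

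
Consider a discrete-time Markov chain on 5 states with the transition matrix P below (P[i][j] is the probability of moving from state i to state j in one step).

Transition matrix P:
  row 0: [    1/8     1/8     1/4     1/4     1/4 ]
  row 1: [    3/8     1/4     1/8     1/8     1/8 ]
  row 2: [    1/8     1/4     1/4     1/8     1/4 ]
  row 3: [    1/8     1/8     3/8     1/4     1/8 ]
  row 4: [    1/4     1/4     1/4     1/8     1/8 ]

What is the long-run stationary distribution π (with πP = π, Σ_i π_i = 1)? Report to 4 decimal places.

π = [0.1985, 0.2038, 0.2459, 0.1712, 0.1806]

Balance equations π_j = Σ_i π_i·P[i][j]:
  π_0 = 1/8·π_0 + 3/8·π_1 + 1/8·π_2 + 1/8·π_3 + 1/4·π_4
  π_1 = 1/8·π_0 + 1/4·π_1 + 1/4·π_2 + 1/8·π_3 + 1/4·π_4
  π_2 = 1/4·π_0 + 1/8·π_1 + 1/4·π_2 + 3/8·π_3 + 1/4·π_4
  π_3 = 1/4·π_0 + 1/8·π_1 + 1/8·π_2 + 1/4·π_3 + 1/8·π_4
  normalize: π_0 + π_1 + π_2 + π_3 + π_4 = 1
Solving the linear system gives exactly π = [829/4176, 851/4176, 1027/4176, 715/4176, 13/72].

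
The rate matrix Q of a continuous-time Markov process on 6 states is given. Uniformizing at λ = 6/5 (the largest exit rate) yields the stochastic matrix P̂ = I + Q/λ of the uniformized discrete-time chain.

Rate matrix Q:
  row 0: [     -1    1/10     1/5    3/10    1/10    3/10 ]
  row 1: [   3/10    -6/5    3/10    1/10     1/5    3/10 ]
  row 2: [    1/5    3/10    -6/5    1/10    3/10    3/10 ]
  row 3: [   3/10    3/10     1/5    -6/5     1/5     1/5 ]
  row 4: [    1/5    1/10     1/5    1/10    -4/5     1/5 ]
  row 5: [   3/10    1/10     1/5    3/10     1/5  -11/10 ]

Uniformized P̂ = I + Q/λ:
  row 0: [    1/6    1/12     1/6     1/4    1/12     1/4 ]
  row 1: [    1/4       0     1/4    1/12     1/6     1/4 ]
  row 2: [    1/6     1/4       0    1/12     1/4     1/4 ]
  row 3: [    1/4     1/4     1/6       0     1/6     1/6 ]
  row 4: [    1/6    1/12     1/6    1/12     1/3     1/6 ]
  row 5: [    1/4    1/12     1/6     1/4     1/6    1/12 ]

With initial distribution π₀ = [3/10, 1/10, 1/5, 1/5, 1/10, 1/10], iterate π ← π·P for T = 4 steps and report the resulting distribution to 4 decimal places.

t=0: π = [0.3000, 0.1000, 0.2000, 0.2000, 0.1000, 0.1000]
t=1: π = [0.2000, 0.1417, 0.1417, 0.1333, 0.1750, 0.2083]
t=2: π = [0.2069, 0.1174, 0.1549, 0.1403, 0.1910, 0.1896]
t=3: π = [0.2039, 0.1227, 0.1506, 0.1377, 0.1942, 0.1908]
t=4: π = [0.2043, 0.1212, 0.1518, 0.1376, 0.1946, 0.1905]

π = [0.2043, 0.1212, 0.1518, 0.1376, 0.1946, 0.1905]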